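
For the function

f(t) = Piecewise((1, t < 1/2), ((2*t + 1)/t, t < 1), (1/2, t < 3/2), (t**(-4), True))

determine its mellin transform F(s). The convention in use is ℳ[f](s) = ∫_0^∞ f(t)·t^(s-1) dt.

reversing the shared t-power: t on [0, 1/2); 2*t + 1 on [1/2, 1); t/2 on [1, 3/2); …
linearity at 1/2, 1, 3/2 turns ℳ[f](s) into 4 summed integrals
between 0 and 1/2 the integrand is 1·t^(s-1)
∫ over [1/2, 1) of (2*t + 1)/t·t^(s-1) joins the sum
segment [1, 3/2) carries 1/2; integrate it
on [3/2, ∞): add ∫ t**(-4)·t^(s-1) dt

(405*2**s*s**2 - 1863*2**s*s + 972*2**s + 49*3**s*s**2 - 373*3**s*s + 324*3**s - 486*s**2 + 2106*s - 648)/(162*2**s*s*(s**2 - 5*s + 4))
  0 < Re(s) < 4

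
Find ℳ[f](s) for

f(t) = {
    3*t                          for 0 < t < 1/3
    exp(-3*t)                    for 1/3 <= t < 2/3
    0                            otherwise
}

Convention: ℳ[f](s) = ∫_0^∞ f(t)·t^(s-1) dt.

((s + 1)*uppergamma(s, 1) - (s + 1)*uppergamma(s, 2) + 1)/(3**s*(s + 1))
  Re(s) > -1

reversing the common scale on t: t on [0, 1); exp(-t) on [1, 2)
linearity at 1/3 turns ℳ[f](s) into 2 summed integrals
∫ over [0, 1/3) of 3*t·t^(s-1) joins the sum
[1/3, 2/3) adds the kernel integral of exp(-3*t)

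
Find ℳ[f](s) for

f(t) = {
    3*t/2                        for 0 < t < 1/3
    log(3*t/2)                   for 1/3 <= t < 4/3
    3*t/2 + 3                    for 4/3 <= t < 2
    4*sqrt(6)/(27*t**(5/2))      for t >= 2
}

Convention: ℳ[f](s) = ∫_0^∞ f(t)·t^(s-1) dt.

(-270*2**(2*s)*s**2*(2*s - 5) + 54*2**(2*s)*s*(s + 1)*(2*s - 5)*log(2) - 162*2**(2*s)*s*(2*s - 5) - 54*2**(2*s)*(s + 1)*(2*s - 5) - 4*sqrt(3)*6**s*s**2*(s + 1) + 324*6**s*s**2*(2*s - 5) + 162*6**s*s*(2*s - 5) + 27*s**2*(2*s - 5) + 54*s*(s + 1)*(2*s - 5)*log(2) + (2*s - 5)*(54*s + 54))/(54*3**s*s**2*(s + 1)*(2*s - 5))
  -1 < Re(s) < 5/2

strip the common scale on t: t on [0, 1/2); log(t) on [1/2, 2); t + 3 on [2, 3); …
slice at 1/3, 4/3, 2, transform all 4 pieces, and sum them
segment 0 to 1/3 holds 3*t/2; add its integral
the [1/3, 4/3) slice contributes ∫ log(3*t/2)·t^(s-1) dt
the [4/3, 2) slice contributes ∫ (3*t/2 + 3)·t^(s-1) dt
piece [2, ∞): integrate 4*sqrt(6)/(27*t**(5/2)) against the kernel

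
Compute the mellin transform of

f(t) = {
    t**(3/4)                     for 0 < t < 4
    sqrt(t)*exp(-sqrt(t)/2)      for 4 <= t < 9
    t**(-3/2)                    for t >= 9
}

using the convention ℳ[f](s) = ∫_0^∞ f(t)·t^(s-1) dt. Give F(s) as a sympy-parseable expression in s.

undo the power substitution: t**(3/2) on [0, 2); t*exp(-t/2) on [2, 3); t**(-3) on [3, ∞)
remove the shared t-power first: sqrt(t) on [0, 2); exp(-t/2) on [2, 3); t**(-4) on [3, ∞)
treat the 3 regions marked off by 4, 9 separately and sum
between 0 and 4 the integrand is t**(3/4)·t^(s-1)
on [4, 9) integrate f = sqrt(t)*exp(-sqrt(t)/2) against the kernel
segment [9, ∞) carries t**(-3/2); integrate it

2*(54*2**(2*s)*(2*s - 3)*(4*s + 3)*uppergamma(2*s + 1, 1) - 54*2**(2*s)*(2*s - 3)*(4*s + 3)*uppergamma(2*s + 1, 3/2) + 108*2**(2*s + 1/2)*(2*s - 3) - 3**(2*s)*(4*s + 3))/(27*(2*s - 3)*(4*s + 3))
  -3/4 < Re(s) < 3/2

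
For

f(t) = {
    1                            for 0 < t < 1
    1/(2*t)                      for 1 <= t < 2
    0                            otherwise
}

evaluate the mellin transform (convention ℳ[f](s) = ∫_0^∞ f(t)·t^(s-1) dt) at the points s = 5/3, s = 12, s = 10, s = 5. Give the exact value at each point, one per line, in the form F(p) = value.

strip the shared t-power: t on [0, 1); 1/2 on [1, 2)
cuts at 1: linearity sums the 2 kernel integrals
segment 0 to 1 holds 1; add its integral
for t in [1, 2): the term is ∫ 1/(2*t)·t^(s-1)

F(5/3) = -3/20 + 3*2**(2/3)/4
F(12) = 12293/132
F(10) = 1282/45
F(5) = 83/40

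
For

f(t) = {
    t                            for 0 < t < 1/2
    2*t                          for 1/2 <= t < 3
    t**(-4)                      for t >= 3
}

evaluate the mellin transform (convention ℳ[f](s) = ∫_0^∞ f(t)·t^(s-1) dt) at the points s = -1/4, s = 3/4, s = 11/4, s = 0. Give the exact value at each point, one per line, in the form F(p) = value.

cuts at 1/2, 3: linearity sums the 3 kernel integrals
piece [0, 1/2): integrate t against the kernel
on [1/2, 3): add ∫ 2*t·t^(s-1) dt
the [3, ∞) slice contributes ∫ t**(-4)·t^(s-1) dt

F(-1/4) = -2*2**(1/4)/3 + 11020*3**(3/4)/4131
F(3/4) = 2**(1/4)*(-1053 + 12650*6**(3/4))/7371
F(11/4) = 2**(1/4)*(-3 + 1304*6**(3/4))/180
F(0) = 1783/324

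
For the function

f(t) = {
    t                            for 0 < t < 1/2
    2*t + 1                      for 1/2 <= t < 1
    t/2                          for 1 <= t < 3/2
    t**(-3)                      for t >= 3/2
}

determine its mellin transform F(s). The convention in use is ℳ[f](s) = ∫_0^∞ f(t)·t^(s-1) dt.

(270*2**s*s**2 - 702*2**s*s - 324*2**s + 49*3**s*s**2 - 275*3**s*s - 162*s**2 + 378*s + 324)/(108*2**s*s*(s**2 - 2*s - 3))
  -1 < Re(s) < 3

linearity at 1/2, 1, 3/2 turns ℳ[f](s) into 4 summed integrals
segment 0 to 1/2 holds t; add its integral
piece [1/2, 1): integrate (2*t + 1) against the kernel
on [1, 3/2) integrate f = t/2 against the kernel
over [3/2, ∞), the kernel integral of t**(-3) enters the sum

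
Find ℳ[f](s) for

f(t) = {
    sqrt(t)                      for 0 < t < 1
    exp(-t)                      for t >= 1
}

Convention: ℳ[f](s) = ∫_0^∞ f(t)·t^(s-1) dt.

((2*s + 1)*uppergamma(s, 1) + 2)/(2*s + 1)
  Re(s) > -1/2

summing 2 kernel integrals split by 1 yields ℳ[f](s)
[0, 1) adds the kernel integral of sqrt(t)
the [1, ∞) slice contributes ∫ exp(-t)·t^(s-1) dt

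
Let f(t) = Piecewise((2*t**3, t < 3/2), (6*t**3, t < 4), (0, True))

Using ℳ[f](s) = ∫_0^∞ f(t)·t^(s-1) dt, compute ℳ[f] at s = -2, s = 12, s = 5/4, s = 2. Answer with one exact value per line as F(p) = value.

F(-2) = 18
F(12) = 17592181261447/40960
F(5/4) = -81*2**(3/4)*3**(1/4)/34 + 6144*sqrt(2)/17
F(2) = 48909/40

linearity at 3/2 turns ℳ[f](s) into 2 summed integrals
on [0, 3/2) integrate f = 2*t**3 against the kernel
∫ 6*t**3·t^(s-1) over [3/2, 4)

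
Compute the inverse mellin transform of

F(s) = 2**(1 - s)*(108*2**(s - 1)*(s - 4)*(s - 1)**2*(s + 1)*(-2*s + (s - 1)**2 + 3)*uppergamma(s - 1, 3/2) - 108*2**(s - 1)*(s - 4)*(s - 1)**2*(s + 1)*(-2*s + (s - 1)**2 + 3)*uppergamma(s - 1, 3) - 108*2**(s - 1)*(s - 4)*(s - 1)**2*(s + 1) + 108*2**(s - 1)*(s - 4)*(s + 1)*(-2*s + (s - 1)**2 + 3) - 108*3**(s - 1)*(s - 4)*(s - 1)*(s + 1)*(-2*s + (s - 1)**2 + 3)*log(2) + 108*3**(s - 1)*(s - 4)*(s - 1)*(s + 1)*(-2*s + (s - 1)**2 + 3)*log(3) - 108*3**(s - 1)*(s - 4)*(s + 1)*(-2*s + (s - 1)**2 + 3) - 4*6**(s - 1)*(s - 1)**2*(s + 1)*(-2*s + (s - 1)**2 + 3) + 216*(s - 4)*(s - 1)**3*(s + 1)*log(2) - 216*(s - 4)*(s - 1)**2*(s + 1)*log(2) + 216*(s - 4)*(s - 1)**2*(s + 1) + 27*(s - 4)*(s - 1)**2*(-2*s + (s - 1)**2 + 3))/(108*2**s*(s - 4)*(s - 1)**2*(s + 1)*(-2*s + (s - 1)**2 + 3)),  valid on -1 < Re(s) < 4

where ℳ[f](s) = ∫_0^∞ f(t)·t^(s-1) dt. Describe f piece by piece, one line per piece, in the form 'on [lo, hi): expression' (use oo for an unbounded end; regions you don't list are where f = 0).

on [0, 1/4): 2*t
on [1/4, 1/2): log(2*t)/(4*t**2)
on [1/2, 3/4): log(2*t)/(2*t)
on [3/4, 3/2): exp(-2*t)/(2*t)
on [3/2, oo): 1/(16*t**4)

strip the common scale on t: t on [0, 1/2); log(t)/t**2 on [1/2, 1); log(t)/t on [1, 3/2); …
back out the shared t-power: t**2 on [0, 1/2); log(t)/t on [1/2, 1); log(t) on [1, 3/2); …
integrate the 5 segments split at 1/4, 1/2, 3/4, 3/2, then add the results
between 0 and 1/4 the integrand is 2*t·t^(s-1)
for t in [1/4, 1/2): the term is ∫ log(2*t)/(4*t**2)·t^(s-1)
between 1/2 and 3/4 the integrand is log(2*t)/(2*t)·t^(s-1)
on [3/4, 3/2) integrate f = exp(-2*t)/(2*t) against the kernel
∫ over [3/2, ∞) of 1/(16*t**4)·t^(s-1) joins the sum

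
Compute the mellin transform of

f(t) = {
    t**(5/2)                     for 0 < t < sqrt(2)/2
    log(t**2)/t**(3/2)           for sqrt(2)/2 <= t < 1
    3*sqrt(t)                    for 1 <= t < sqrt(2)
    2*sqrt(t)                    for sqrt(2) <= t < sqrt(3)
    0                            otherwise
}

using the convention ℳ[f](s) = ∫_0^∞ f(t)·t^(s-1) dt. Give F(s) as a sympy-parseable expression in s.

2**(-s/2 - 1/4)*(-3*2**(s/2 + 5/4)*(2*s + 5)*(-16*s + (2*s + 1)**2 + 8) - 2**(s/2 + 13/4)*(2*s + 1)*(2*s + 5) + 2**(s + 3/2)*(2*s + 5)*(-16*s + (2*s + 1)**2 + 8) + 4*6**(s/2 + 1/4)*(2*s + 5)*(-16*s + (2*s + 1)**2 + 8) + 4*(2*s + 1)**2*(2*s + 5)*log(2) - 16*(2*s + 1)*(2*s + 5)*log(2) + 16*(2*s + 1)*(2*s + 5) + (2*s + 1)*(-16*s + (2*s + 1)**2 + 8))/((2*s + 1)*(2*s + 5)*(-16*s + (2*s + 1)**2 + 8))
  Re(s) > -5/2

peel off the shared t-power: t**2 on [0, sqrt(2)/2); log(t**2)/t**2 on [sqrt(2)/2, 1); 3 on [1, sqrt(2)); …
the power substitution comes off first: t on [0, 1/2); log(t)/t on [1/2, 1); 3 on [1, 2); …
split f at sqrt(2)/2, 1, sqrt(2): ℳ[f](s) collects 4 kernel integrals
∫ t**(5/2)·t^(s-1) over [0, sqrt(2)/2)
the [sqrt(2)/2, 1) slice contributes ∫ log(t**2)/t**(3/2)·t^(s-1) dt
between 1 and sqrt(2) the integrand is 3*sqrt(t)·t^(s-1)
for t in [sqrt(2), sqrt(3)): the term is ∫ 2*sqrt(t)·t^(s-1)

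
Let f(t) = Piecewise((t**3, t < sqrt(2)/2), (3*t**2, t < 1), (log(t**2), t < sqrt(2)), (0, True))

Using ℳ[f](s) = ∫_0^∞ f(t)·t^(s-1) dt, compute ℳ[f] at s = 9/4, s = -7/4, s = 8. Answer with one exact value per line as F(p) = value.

F(9/4) = -64*2**(1/8)/81 - 3*2**(7/8)/34 + 2**(3/8)/42 + 8*2**(1/8)*log(2)/9 + 1516/1377
F(-7/4) = -6*2**(7/8) - 16*2**(1/8)/49 - 2*2**(1/8)*log(2)/7 + 2*2**(3/8)/5 + 620/49
F(8) = -57/320 + sqrt(2)/704 + log(4)

the power substitution comes off first: t**(3/2) on [0, 1/2); 3*t on [1/2, 1); log(t) on [1, 2)
f breaks at sqrt(2)/2, 1 into 3 integrals to sum
segment 0 to sqrt(2)/2 holds t**3; add its integral
∫ over [sqrt(2)/2, 1) of 3*t**2·t^(s-1) joins the sum
for t in [1, sqrt(2)): the term is ∫ log(t**2)·t^(s-1)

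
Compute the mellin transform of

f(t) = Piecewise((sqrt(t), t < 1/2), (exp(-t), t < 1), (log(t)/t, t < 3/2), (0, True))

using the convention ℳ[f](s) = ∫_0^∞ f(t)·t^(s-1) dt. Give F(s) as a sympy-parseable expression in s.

decompose at 1/2, 1; ℳ[f](s) sums the 3 pieces' integrals
∫ over [0, 1/2) of sqrt(t)·t^(s-1) joins the sum
∫ over [1/2, 1) of exp(-t)·t^(s-1) joins the sum
the [1, 3/2) slice contributes ∫ log(t)/t·t^(s-1) dt

(3*2**s*(2*s + 1)*(s**2 - 2*s + 1)*uppergamma(s, 1/2) - 3*2**s*(2*s + 1)*(s**2 - 2*s + 1)*uppergamma(s, 1) + 3*2**s*(2*s + 1) + 3**s*s*(2*s + 1)*(-2*log(2) + 2*log(3)) - 2*3**s*(2*s + 1) + 3**s*(2*s + 1)*(-2*log(3) + 2*log(2)) + 3*sqrt(2)*(s**2 - 2*s + 1))/(3*2**s*(2*s + 1)*(s**2 - 2*s + 1))
  Re(s) > -1/2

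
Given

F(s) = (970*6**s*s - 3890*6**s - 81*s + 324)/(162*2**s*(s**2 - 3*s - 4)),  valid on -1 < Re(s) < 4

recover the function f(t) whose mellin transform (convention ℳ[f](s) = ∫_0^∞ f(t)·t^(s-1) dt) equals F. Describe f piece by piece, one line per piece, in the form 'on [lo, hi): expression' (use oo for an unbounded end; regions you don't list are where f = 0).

on [0, 1/2): t
on [1/2, 3): 2*t
on [3, oo): t**(-4)

decompose at 1/2, 3; ℳ[f](s) sums the 3 pieces' integrals
segment [0, 1/2) carries t; integrate it
∫ 2*t·t^(s-1) over [1/2, 3)
on [3, ∞): add ∫ t**(-4)·t^(s-1) dt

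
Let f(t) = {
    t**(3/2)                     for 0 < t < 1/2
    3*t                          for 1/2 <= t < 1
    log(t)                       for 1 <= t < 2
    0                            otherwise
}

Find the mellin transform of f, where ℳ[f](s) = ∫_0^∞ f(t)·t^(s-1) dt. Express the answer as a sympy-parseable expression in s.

decompose at 1/2, 1; ℳ[f](s) sums the 3 pieces' integrals
segment 0 to 1/2 holds t**(3/2); add its integral
[1/2, 1) adds the kernel integral of 3*t
segment [1, 2) carries log(t); integrate it

(-2*2**(2*s)*(s + 1)*(2*s + 3) + 6*2**s*s**2*(2*s + 3) + 2*2**s*(s + 1)*(2*s + 3) + 4**s*s*(s + 1)*(2*s + 3)*log(4) + sqrt(2)*s**2*(s + 1) - 3*s**2*(2*s + 3))/(2*2**s*s**2*(s + 1)*(2*s + 3))
  Re(s) > -3/2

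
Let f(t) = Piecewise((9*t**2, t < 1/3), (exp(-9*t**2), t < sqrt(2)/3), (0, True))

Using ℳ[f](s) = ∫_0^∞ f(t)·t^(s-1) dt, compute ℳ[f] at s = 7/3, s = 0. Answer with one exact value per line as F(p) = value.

F(7/3) = 3**(2/3)*(-13*uppergamma(7/6, 2) + 13*uppergamma(7/6, 1) + 6)/702
F(0) = Ei(-2)/2 - Ei(-1)/2 + 1/2

the common scale on t comes off first: t**2 on [0, 1); exp(-t**2) on [1, sqrt(2))
the power substitution comes off first: t on [0, 1); exp(-t) on [1, 2)
summing 2 kernel integrals split by 1/3 yields ℳ[f](s)
∫ 9*t**2·t^(s-1) over [0, 1/3)
on [1/3, sqrt(2)/3) integrate f = exp(-9*t**2) against the kernel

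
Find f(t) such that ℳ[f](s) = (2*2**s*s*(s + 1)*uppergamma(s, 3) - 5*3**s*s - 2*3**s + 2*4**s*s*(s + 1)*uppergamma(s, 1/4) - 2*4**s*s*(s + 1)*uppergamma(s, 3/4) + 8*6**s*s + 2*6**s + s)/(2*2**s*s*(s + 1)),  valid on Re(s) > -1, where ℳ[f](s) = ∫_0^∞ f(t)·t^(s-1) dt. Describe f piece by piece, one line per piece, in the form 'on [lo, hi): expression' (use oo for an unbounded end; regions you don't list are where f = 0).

summing 4 kernel integrals split by 1/2, 3/2, 3 yields ℳ[f](s)
the [0, 1/2) slice contributes ∫ t·t^(s-1) dt
on [1/2, 3/2): add ∫ exp(-t/2)·t^(s-1) dt
piece [3/2, 3): integrate (t + 1) against the kernel
piece [3, ∞): integrate exp(-t) against the kernel

on [0, 1/2): t
on [1/2, 3/2): exp(-t/2)
on [3/2, 3): t + 1
on [3, oo): exp(-t)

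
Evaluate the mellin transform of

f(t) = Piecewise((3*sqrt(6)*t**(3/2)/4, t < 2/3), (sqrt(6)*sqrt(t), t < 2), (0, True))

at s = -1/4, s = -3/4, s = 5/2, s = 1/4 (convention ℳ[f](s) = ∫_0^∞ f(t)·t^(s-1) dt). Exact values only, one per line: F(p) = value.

F(-1/4) = 2**(3/4)*3**(1/4)*(-18/5 + 4*3**(1/4))
F(-3/4) = 2*2**(1/4)*3**(3/4)*(7 - 2*3**(3/4))/3
F(5/2) = 211*sqrt(6)/81
F(1/4) = 4*2**(1/4)*3**(3/4)*(-11 + 14*3**(3/4))/63

the common scale on t comes off first: t**(3/2) on [0, 1); 2*sqrt(t) on [1, 3)
f breaks at 2/3 into 2 integrals to sum
over [0, 2/3), the kernel integral of 3*sqrt(6)*t**(3/2)/4 enters the sum
between 2/3 and 2 the integrand is sqrt(6)*sqrt(t)·t^(s-1)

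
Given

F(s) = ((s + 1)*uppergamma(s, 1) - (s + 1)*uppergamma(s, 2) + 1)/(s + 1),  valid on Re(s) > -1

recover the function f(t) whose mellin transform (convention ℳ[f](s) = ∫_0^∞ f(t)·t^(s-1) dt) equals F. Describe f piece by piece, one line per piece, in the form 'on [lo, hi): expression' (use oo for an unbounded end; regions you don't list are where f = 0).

treat the 2 regions marked off by 1 separately and sum
∫ t·t^(s-1) over [0, 1)
over [1, 2), the kernel integral of exp(-t) enters the sum

on [0, 1): t
on [1, 2): exp(-t)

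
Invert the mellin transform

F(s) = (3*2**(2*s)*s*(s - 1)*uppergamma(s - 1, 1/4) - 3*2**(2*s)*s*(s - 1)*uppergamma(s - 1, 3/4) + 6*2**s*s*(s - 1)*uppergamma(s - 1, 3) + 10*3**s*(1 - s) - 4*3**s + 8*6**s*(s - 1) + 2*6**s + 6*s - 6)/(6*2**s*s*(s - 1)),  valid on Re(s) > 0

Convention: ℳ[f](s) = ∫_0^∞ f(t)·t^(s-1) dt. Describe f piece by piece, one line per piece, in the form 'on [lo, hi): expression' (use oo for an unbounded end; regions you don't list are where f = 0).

on [0, 1/2): 1
on [1/2, 3/2): exp(-t/2)/t
on [3/2, 3): (t + 1)/t
on [3, oo): exp(-t)/t

remove the shared t-power first: t on [0, 1/2); exp(-t/2) on [1/2, 3/2); t + 1 on [3/2, 3); …
summing 4 kernel integrals split by 1/2, 3/2, 3 yields ℳ[f](s)
∫ over [0, 1/2) of 1·t^(s-1) joins the sum
segment 1/2 to 3/2 holds exp(-t/2)/t; add its integral
segment 3/2 to 3 holds (t + 1)/t; add its integral
between 3 and ∞ the integrand is exp(-t)/t·t^(s-1)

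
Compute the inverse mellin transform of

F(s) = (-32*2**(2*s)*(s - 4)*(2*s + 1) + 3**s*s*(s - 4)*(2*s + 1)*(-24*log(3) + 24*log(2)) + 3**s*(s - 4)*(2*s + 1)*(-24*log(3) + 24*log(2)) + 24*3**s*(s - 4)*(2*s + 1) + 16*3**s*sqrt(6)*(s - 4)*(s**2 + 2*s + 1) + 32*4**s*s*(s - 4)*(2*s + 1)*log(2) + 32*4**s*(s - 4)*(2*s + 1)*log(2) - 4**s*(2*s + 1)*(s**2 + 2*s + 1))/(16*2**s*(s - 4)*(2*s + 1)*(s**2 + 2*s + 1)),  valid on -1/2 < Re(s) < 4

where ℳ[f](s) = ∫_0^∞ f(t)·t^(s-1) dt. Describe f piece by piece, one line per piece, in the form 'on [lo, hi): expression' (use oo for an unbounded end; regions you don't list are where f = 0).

summing 3 kernel integrals split by 3/2, 2 yields ℳ[f](s)
on [0, 3/2) integrate f = sqrt(t) against the kernel
between 3/2 and 2 the integrand is t*log(t)·t^(s-1)
between 2 and ∞ the integrand is t**(-4)·t^(s-1)

on [0, 3/2): sqrt(t)
on [3/2, 2): t*log(t)
on [2, oo): t**(-4)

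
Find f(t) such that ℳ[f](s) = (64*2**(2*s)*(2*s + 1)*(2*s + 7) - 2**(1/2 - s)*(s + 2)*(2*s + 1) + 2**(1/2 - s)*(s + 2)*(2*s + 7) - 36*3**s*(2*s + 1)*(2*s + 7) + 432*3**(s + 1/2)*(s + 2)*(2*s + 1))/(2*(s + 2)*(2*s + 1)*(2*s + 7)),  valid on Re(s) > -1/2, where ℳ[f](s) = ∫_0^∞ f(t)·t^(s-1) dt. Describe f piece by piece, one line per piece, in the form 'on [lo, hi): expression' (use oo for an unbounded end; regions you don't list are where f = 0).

treat the 3 regions marked off by 1/2, 3 separately and sum
between 0 and 1/2 the integrand is sqrt(t)/2·t^(s-1)
segment 1/2 to 3 holds 4*t**(7/2); add its integral
segment 3 to 4 holds 2*t**2; add its integral

on [0, 1/2): sqrt(t)/2
on [1/2, 3): 4*t**(7/2)
on [3, 4): 2*t**2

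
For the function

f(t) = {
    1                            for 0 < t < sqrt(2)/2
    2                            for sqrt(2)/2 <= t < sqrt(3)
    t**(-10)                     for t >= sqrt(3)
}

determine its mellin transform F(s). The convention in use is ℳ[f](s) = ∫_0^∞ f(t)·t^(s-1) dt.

the power substitution comes off first: 1 on [0, 1/2); 2 on [1/2, 3); t**(-5) on [3, ∞)
strip the shared t-power: t on [0, 1/2); 2*t on [1/2, 3); t**(-4) on [3, ∞)
summing 3 kernel integrals split by sqrt(2)/2, sqrt(3) yields ℳ[f](s)
over [0, sqrt(2)/2), the kernel integral of 1 enters the sum
segment sqrt(2)/2 to sqrt(3) holds 2; add its integral
piece [sqrt(3), ∞): integrate t**(-10) against the kernel

(sqrt(2)/2)**s*(-6**(s/2)*s - 486*6**(s/2)*(10 - s) - 243*s + 2430)/(243*s*(s - 10))
  0 < Re(s) < 10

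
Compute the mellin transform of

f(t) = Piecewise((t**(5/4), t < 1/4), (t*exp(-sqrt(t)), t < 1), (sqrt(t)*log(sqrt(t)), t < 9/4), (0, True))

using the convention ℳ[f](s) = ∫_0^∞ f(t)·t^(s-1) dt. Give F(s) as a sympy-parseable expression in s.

(4*2**(2*s)*(4*s + 5)*(4*s - 4*(s + 1)**2 + 3)*uppergamma(2*s + 2, 1/2) - 4*2**(2*s)*(4*s + 5)*(4*s - 4*(s + 1)**2 + 3)*uppergamma(2*s + 2, 1) - 4*2**(2*s)*(4*s + 5) + 6*3**(2*s)*(4*s + 5) + 9**s*(s + 1)*(4*s + 5)*(-12*log(3) + 12*log(2)) + 9**s*(4*s + 5)*(-6*log(2) + 6*log(3)) + sqrt(2)*(4*s - 4*(s + 1)**2 + 3))/(2*2**(2*s)*(4*s + 5)*(4*s - 4*(s + 1)**2 + 3))
  Re(s) > -5/4

undo the shared t-power: t**(1/4) on [0, 1/4); exp(-sqrt(t)) on [1/4, 1); log(sqrt(t))/sqrt(t) on [1, 9/4)
reversing the power substitution: sqrt(t) on [0, 1/2); exp(-t) on [1/2, 1); log(t)/t on [1, 3/2)
treat the 3 regions marked off by 1/4, 1 separately and sum
segment [0, 1/4) carries t**(5/4); integrate it
over [1/4, 1), the kernel integral of t*exp(-sqrt(t)) enters the sum
between 1 and 9/4 the integrand is sqrt(t)*log(sqrt(t))·t^(s-1)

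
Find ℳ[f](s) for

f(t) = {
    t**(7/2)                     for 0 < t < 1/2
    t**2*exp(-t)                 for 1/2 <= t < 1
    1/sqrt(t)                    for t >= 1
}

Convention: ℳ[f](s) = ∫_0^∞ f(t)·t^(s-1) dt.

(8*2**s*(2*s - 1)*(2*s + 7)*uppergamma(s + 2, 1/2) - 8*2**s*(2*s - 1)*(2*s + 7)*uppergamma(s + 2, 1) - 16*2**s*(2*s + 7) + sqrt(2)*(2*s - 1))/(8*2**s*(2*s - 1)*(2*s + 7))
  -7/2 < Re(s) < 1/2

peel off the shared t-power: t**(3/2) on [0, 1/2); exp(-t) on [1/2, 1); t**(-5/2) on [1, ∞)
breakpoints 1/2, 1: one integral from each of the 3 segments
∫ t**(7/2)·t^(s-1) over [0, 1/2)
[1/2, 1) adds the kernel integral of t**2*exp(-t)
for t in [1, ∞): the term is ∫ 1/sqrt(t)·t^(s-1)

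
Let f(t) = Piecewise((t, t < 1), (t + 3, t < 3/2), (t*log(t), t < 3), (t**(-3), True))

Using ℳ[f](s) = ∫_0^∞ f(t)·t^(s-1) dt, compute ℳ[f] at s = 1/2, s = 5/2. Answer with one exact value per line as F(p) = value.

F(1/2) = -6 - 178*sqrt(3)/135 + log(2**(sqrt(6)/2)*3**(-sqrt(6)/2 + 2*sqrt(3))) + 23*sqrt(6)/6
F(5/2) = -226*sqrt(3)/147 - 27*sqrt(6)*log(3)/56 - 6/5 + 27*sqrt(6)*log(2)/56 + 3861*sqrt(6)/1960 + 54*sqrt(3)*log(3)/7

decompose at 1, 3/2, 3; ℳ[f](s) sums the 4 pieces' integrals
between 0 and 1 the integrand is t·t^(s-1)
the [1, 3/2) slice contributes ∫ (t + 3)·t^(s-1) dt
on [3/2, 3): add ∫ t*log(t)·t^(s-1) dt
segment 3 to ∞ holds t**(-3); add its integral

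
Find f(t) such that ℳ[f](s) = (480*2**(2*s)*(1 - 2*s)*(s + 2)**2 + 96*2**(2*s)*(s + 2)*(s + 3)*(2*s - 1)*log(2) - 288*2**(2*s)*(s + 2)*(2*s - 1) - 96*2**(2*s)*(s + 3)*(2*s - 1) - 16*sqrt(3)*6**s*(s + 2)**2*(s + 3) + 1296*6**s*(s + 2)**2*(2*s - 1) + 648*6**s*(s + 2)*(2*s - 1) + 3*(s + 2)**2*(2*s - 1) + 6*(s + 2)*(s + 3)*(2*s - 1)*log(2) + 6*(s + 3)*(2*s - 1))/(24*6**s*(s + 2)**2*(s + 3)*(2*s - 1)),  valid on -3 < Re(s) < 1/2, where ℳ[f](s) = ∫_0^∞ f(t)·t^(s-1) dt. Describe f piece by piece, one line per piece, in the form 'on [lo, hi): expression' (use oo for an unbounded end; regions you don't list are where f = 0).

the common scale on t comes off first: t**3 on [0, 1/2); t**2*log(t) on [1/2, 2); t**2*(t + 3) on [2, 3); …
strip the shared t-power: t on [0, 1/2); log(t) on [1/2, 2); t + 3 on [2, 3); …
f breaks at 1/6, 2/3, 1 into 4 integrals to sum
piece [0, 1/6): integrate 27*t**3 against the kernel
on [1/6, 2/3): add ∫ 9*t**2*log(3*t)·t^(s-1) dt
[2/3, 1) adds the kernel integral of 9*t**2*(3*t + 3)
segment [1, ∞) carries sqrt(3)/(3*sqrt(t)); integrate it

on [0, 1/6): 27*t**3
on [1/6, 2/3): 9*t**2*log(3*t)
on [2/3, 1): 9*t**2*(3*t + 3)
on [1, oo): sqrt(3)/(3*sqrt(t))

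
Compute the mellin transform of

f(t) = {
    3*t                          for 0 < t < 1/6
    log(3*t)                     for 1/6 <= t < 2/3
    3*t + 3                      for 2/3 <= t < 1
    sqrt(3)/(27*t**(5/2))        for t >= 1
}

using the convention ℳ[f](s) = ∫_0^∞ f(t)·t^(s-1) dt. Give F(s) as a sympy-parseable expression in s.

the common scale on t comes off first: 2*t on [0, 1/4); log(2*t) on [1/4, 1); 2*t + 3 on [1, 3/2); …
remove the common scale on t first: t on [0, 1/2); log(t) on [1/2, 2); t + 3 on [2, 3); …
cuts at 1/6, 2/3, 1: linearity sums the 4 kernel integrals
segment 0 to 1/6 holds 3*t; add its integral
over [1/6, 2/3), the kernel integral of log(3*t) enters the sum
∫ over [2/3, 1) of (3*t + 3)·t^(s-1) joins the sum
segment 1 to ∞ holds sqrt(3)/(27*t**(5/2)); add its integral

(-270*2**(2*s)*s**2*(2*s - 5) + 54*2**(2*s)*s*(s + 1)*(2*s - 5)*log(2) - 162*2**(2*s)*s*(2*s - 5) - 54*2**(2*s)*(s + 1)*(2*s - 5) - 4*sqrt(3)*6**s*s**2*(s + 1) + 324*6**s*s**2*(2*s - 5) + 162*6**s*s*(2*s - 5) + 27*s**2*(2*s - 5) + 54*s*(s + 1)*(2*s - 5)*log(2) + (2*s - 5)*(54*s + 54))/(54*2**(2*s)*(3/2)**s*s**2*(s + 1)*(2*s - 5))
  -1 < Re(s) < 5/2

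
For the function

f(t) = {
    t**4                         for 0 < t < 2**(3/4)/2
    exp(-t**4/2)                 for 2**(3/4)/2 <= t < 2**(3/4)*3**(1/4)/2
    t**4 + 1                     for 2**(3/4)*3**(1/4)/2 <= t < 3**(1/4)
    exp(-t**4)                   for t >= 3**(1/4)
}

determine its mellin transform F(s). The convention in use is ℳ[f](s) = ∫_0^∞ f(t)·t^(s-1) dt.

(2**(3/4)/2)**s*(2**(s/4)*s*(s + 4)*uppergamma(s/4, 3) + 2**(s/2)*s*(s + 4)*uppergamma(s/4, 1/4) - 2**(s/2)*s*(s + 4)*uppergamma(s/4, 3/4) - 10*3**(s/4)*s - 16*3**(s/4) + 16*6**(s/4)*s + 16*6**(s/4) + 2*s)/(4*s*(s + 4))
  Re(s) > -4

the power substitution comes off first: t**2 on [0, sqrt(2)/2); exp(-t**2/2) on [sqrt(2)/2, sqrt(6)/2); t**2 + 1 on [sqrt(6)/2, sqrt(3)); …
the power substitution comes off first: t on [0, 1/2); exp(-t/2) on [1/2, 3/2); t + 1 on [3/2, 3); …
decompose at 2**(3/4)/2, 2**(3/4)*3**(1/4)/2, 3**(1/4); ℳ[f](s) sums the 4 pieces' integrals
on [0, 2**(3/4)/2): add ∫ t**4·t^(s-1) dt
[2**(3/4)/2, 2**(3/4)*3**(1/4)/2) adds the kernel integral of exp(-t**4/2)
on [2**(3/4)*3**(1/4)/2, 3**(1/4)) integrate f = (t**4 + 1) against the kernel
the [3**(1/4), ∞) slice contributes ∫ exp(-t**4)·t^(s-1) dt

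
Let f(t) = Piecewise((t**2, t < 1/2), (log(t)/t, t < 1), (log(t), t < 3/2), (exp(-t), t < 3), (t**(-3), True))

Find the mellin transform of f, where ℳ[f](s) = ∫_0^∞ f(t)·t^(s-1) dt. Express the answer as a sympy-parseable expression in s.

(108*2**s*s**2*(s - 3)*(s + 2)*(s**2 - 2*s + 1)*uppergamma(s, 3/2) - 108*2**s*s**2*(s - 3)*(s + 2)*(s**2 - 2*s + 1)*uppergamma(s, 3) - 108*2**s*s**2*(s - 3)*(s + 2) + 108*2**s*(s - 3)*(s + 2)*(s**2 - 2*s + 1) - 108*3**s*s*(s - 3)*(s + 2)*(s**2 - 2*s + 1)*log(2) + 108*3**s*s*(s - 3)*(s + 2)*(s**2 - 2*s + 1)*log(3) - 108*3**s*(s - 3)*(s + 2)*(s**2 - 2*s + 1) - 4*6**s*s**2*(s + 2)*(s**2 - 2*s + 1) + 216*s**3*(s - 3)*(s + 2)*log(2) - 216*s**2*(s - 3)*(s + 2)*log(2) + 216*s**2*(s - 3)*(s + 2) + 27*s**2*(s - 3)*(s**2 - 2*s + 1))/(108*2**s*s**2*(s - 3)*(s + 2)*(s**2 - 2*s + 1))
  -2 < Re(s) < 3

linearity at 1/2, 1, 3/2, 3 turns ℳ[f](s) into 5 summed integrals
for t in [0, 1/2): the term is ∫ t**2·t^(s-1)
for t in [1/2, 1): the term is ∫ log(t)/t·t^(s-1)
piece [1, 3/2): integrate log(t) against the kernel
segment [3/2, 3) carries exp(-t); integrate it
over [3, ∞), the kernel integral of t**(-3) enters the sum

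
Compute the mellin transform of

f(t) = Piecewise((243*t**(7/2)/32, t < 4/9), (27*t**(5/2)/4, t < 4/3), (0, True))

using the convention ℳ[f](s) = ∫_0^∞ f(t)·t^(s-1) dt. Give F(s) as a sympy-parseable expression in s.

(4/9)**(s + 1)*(2*3**(s + 5/2)*(4*s + 14) - 4*s - 18)/((2*s + 5)*(2*s + 7))
  Re(s) > -7/2

invert the common scale on t to get 3*sqrt(6)*t**(7/2)/4 on [0, 2/3); sqrt(6)*t**(5/2) on [2/3, 2)
undo the shared t-power: 3*sqrt(6)*t**(3/2)/4 on [0, 2/3); sqrt(6)*sqrt(t) on [2/3, 2)
invert the common scale on t to get t**(3/2) on [0, 1); 2*sqrt(t) on [1, 3)
decompose at 4/9; ℳ[f](s) sums the 2 pieces' integrals
segment 0 to 4/9 holds 243*t**(7/2)/32; add its integral
∫ over [4/9, 4/3) of 27*t**(5/2)/4·t^(s-1) joins the sum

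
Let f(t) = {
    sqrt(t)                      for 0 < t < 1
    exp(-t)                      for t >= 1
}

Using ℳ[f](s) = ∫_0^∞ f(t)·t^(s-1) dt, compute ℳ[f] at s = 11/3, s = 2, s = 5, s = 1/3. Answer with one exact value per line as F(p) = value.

F(11/3) = 6/25 + uppergamma(11/3, 1)
F(2) = 2/5 + 2*exp(-1)
F(5) = 2/11 + 65*exp(-1)
F(1/3) = uppergamma(1/3, 1) + 6/5

undo the shared t-power: 1 on [0, 1); exp(-t)/sqrt(t) on [1, ∞)
undo the shared t-power: 1/sqrt(t) on [0, 1); exp(-t)/t on [1, ∞)
back out the shared t-power: sqrt(t) on [0, 1); exp(-t) on [1, ∞)
along the cuts 1, ℳ[f](s) splits into 2 integrals
[0, 1) adds the kernel integral of sqrt(t)
segment 1 to ∞ holds exp(-t); add its integral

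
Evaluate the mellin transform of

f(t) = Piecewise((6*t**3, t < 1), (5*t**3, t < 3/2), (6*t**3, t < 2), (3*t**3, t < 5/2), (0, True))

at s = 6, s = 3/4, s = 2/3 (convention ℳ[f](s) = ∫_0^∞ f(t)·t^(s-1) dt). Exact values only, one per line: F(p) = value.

F(6) = 1656659/1152
F(3/4) = -9*2**(1/4)*3**(3/4)/20 + 4/15 + 32*2**(3/4)/5 + 25*2**(1/4)*5**(3/4)/4
F(2/3) = -81*2**(1/3)*3**(2/3)/176 + 3/11 + 72*2**(2/3)/11 + 1125*2**(1/3)*5**(2/3)/176

split f at 1, 3/2, 2: ℳ[f](s) collects 4 kernel integrals
on [0, 1): add ∫ 6*t**3·t^(s-1) dt
on [1, 3/2) integrate f = 5*t**3 against the kernel
over [3/2, 2), the kernel integral of 6*t**3 enters the sum
between 2 and 5/2 the integrand is 3*t**3·t^(s-1)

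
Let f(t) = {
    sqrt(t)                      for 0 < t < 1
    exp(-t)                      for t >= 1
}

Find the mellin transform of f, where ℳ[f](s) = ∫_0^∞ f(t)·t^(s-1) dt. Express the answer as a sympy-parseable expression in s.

((2*s + 1)*uppergamma(s, 1) + 2)/(2*s + 1)
  Re(s) > -1/2

slice at 1, transform all 2 pieces, and sum them
∫ sqrt(t)·t^(s-1) over [0, 1)
∫ over [1, ∞) of exp(-t)·t^(s-1) joins the sum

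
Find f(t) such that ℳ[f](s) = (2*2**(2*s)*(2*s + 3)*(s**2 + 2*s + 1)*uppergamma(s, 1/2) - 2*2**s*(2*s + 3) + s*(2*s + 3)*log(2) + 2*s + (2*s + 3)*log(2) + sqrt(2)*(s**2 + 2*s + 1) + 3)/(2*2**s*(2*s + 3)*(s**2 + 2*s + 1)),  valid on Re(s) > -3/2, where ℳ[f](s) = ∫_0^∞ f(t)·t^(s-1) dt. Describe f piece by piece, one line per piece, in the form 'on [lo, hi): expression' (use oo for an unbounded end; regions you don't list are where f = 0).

on [0, 1/2): t**(3/2)
on [1/2, 1): t*log(t)
on [1, oo): exp(-t/2)

decompose at 1/2, 1; ℳ[f](s) sums the 3 pieces' integrals
between 0 and 1/2 the integrand is t**(3/2)·t^(s-1)
∫ over [1/2, 1) of t*log(t)·t^(s-1) joins the sum
on [1, ∞) integrate f = exp(-t/2) against the kernel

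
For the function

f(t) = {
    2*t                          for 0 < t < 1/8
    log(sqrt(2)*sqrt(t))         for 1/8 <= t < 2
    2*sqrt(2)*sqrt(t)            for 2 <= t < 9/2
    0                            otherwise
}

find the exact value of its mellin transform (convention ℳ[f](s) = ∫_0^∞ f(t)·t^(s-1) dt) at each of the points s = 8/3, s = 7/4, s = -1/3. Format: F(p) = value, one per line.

F(8/3) = -3243*2**(2/3)/608 + 195/360448 + 3*log(2)/2048 + 3*2**(2/3)*log(2)/2 + 2187*6**(1/3)/38
F(7/4) = 2**(3/4)*(-1204015 + 357588*log(2) + 2794176*sqrt(6))/310464
F(-1/3) = -57*2**(2/3)/4 - log(2**(3*2**(2/3)/2 + 6)) + 39/4 + 12*6**(1/3)

remove the common scale on t first: t on [0, 1/4); log(sqrt(t)) on [1/4, 4); 2*sqrt(t) on [4, 9)
invert the power substitution to get t**2 on [0, 1/2); log(t) on [1/2, 2); 2*t on [2, 3)
the 3 pieces separated at 1/8, 2 each add one integral
for t in [0, 1/8): the term is ∫ 2*t·t^(s-1)
piece [1/8, 2): integrate log(sqrt(2)*sqrt(t)) against the kernel
segment [2, 9/2) carries 2*sqrt(2)*sqrt(t); integrate it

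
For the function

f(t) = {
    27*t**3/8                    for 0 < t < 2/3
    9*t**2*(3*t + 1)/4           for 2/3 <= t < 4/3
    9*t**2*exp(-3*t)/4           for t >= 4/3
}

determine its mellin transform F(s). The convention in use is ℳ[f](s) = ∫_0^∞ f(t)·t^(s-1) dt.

reversing the common scale on t: t**3 on [0, 1); t**2*(2*t + 1) on [1, 2); t**2*exp(-2*t) on [2, ∞)
invert the shared t-power to get t on [0, 1); 2*t + 1 on [1, 2); exp(-2*t) on [2, ∞)
the 3 pieces separated at 2/3, 4/3 each add one integral
the [0, 2/3) slice contributes ∫ 27*t**3/8·t^(s-1) dt
the [2/3, 4/3) slice contributes ∫ 9*t**2*(3*t + 1)/4·t^(s-1) dt
over [4/3, ∞), the kernel integral of 9*t**2*exp(-3*t)/4 enters the sum

2**s*(80*2**(2*s)*(s + 2) + 16*2**(2*s) - 8*2**s*(s + 2) - 4*2**s + (s + 2)*(s + 3)*uppergamma(s + 2, 4))/(4*6**s*(s + 2)*(s + 3))
  Re(s) > -3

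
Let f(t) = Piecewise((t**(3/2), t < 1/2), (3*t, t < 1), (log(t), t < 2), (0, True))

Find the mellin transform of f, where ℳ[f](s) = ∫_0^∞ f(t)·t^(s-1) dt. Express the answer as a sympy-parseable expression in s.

the 3 pieces separated at 1/2, 1 each add one integral
on [0, 1/2) integrate f = t**(3/2) against the kernel
over [1/2, 1), the kernel integral of 3*t enters the sum
piece [1, 2): integrate log(t) against the kernel

(-2*2**(2*s)*(s + 1)*(2*s + 3) + 6*2**s*s**2*(2*s + 3) + 2*2**s*(s + 1)*(2*s + 3) + 4**s*s*(s + 1)*(2*s + 3)*log(4) + sqrt(2)*s**2*(s + 1) - 3*s**2*(2*s + 3))/(2*2**s*s**2*(s + 1)*(2*s + 3))
  Re(s) > -3/2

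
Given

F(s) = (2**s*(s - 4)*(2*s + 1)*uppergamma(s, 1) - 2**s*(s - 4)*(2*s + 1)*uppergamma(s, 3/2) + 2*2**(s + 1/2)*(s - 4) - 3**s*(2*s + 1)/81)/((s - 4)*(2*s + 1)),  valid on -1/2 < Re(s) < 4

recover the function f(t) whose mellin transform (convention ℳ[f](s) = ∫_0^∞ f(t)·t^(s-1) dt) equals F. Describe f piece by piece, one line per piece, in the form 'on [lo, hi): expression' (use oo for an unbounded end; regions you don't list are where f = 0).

along the cuts 2, 3, ℳ[f](s) splits into 3 integrals
the [0, 2) slice contributes ∫ sqrt(t)·t^(s-1) dt
segment [2, 3) carries exp(-t/2); integrate it
between 3 and ∞ the integrand is t**(-4)·t^(s-1)

on [0, 2): sqrt(t)
on [2, 3): exp(-t/2)
on [3, oo): t**(-4)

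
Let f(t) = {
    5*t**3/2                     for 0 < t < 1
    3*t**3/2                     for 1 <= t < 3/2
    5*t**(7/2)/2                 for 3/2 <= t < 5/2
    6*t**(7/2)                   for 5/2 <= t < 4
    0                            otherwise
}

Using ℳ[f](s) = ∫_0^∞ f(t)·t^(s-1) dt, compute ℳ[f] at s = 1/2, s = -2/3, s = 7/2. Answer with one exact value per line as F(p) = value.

F(1/2) = 81*sqrt(6)/112 + 77715/224
F(-2/3) = -525*2**(1/6)*5**(5/6)/136 - 135*2**(1/6)*3**(5/6)/136 + 3/7 + 81*2**(2/3)*3**(1/3)/112 + 1152*2**(2/3)/17
F(7/2) = 2187*sqrt(6)/1664 + 159953883/11648

cuts at 1, 3/2, 5/2: linearity sums the 4 kernel integrals
segment [0, 1) carries 5*t**3/2; integrate it
on [1, 3/2): add ∫ 3*t**3/2·t^(s-1) dt
over [3/2, 5/2), the kernel integral of 5*t**(7/2)/2 enters the sum
over [5/2, 4), the kernel integral of 6*t**(7/2) enters the sum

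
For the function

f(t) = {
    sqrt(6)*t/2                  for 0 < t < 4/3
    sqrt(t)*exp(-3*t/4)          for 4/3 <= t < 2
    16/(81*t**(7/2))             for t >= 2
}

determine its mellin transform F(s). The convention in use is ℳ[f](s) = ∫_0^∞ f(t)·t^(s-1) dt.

(2/3)**(s + 1/2)*(2*2**s*(2*s - 7) + 2**(s + 1/2)*(s + 1)*(2*s - 7)*uppergamma(s + 1/2, 1) - 2**(s + 1/2)*(s + 1)*(2*s - 7)*uppergamma(s + 1/2, 3/2) - 2*3**(s + 1/2)*(s + 1)/81)/((s + 1)*(2*s - 7))
  -1 < Re(s) < 7/2

the shared t-power comes off first: sqrt(6)*sqrt(t)/2 on [0, 4/3); exp(-3*t/4) on [4/3, 2); 16/(81*t**4) on [2, ∞)
back out the common scale on t: sqrt(t) on [0, 2); exp(-t/2) on [2, 3); t**(-4) on [3, ∞)
slice at 4/3, 2, transform all 3 pieces, and sum them
between 0 and 4/3 the integrand is sqrt(6)*t/2·t^(s-1)
the [4/3, 2) slice contributes ∫ sqrt(t)*exp(-3*t/4)·t^(s-1) dt
∫ 16/(81*t**(7/2))·t^(s-1) over [2, ∞)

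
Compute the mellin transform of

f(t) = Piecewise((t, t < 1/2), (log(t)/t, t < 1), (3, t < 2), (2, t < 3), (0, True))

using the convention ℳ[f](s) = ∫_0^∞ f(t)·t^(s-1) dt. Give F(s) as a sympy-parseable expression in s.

slice at 1/2, 1, 2, transform all 4 pieces, and sum them
for t in [0, 1/2): the term is ∫ t·t^(s-1)
the [1/2, 1) slice contributes ∫ log(t)/t·t^(s-1) dt
between 1 and 2 the integrand is 3·t^(s-1)
[2, 3) adds the kernel integral of 2

(2*2**(2*s)*(s + 1)*(s**2 - 2*s + 1) - 2*2**s*s*(s + 1) - 6*2**s*(s + 1)*(s**2 - 2*s + 1) + 4*6**s*(s + 1)*(s**2 - 2*s + 1) + 4*s**2*(s + 1)*log(2) - 4*s*(s + 1)*log(2) + 4*s*(s + 1) + s*(s**2 - 2*s + 1))/(2*2**s*s*(s + 1)*(s**2 - 2*s + 1))
  Re(s) > -1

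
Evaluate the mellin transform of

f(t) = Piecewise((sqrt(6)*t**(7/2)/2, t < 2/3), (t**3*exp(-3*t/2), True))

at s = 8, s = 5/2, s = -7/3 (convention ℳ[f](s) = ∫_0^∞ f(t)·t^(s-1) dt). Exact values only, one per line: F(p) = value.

F(8) = 4096/4074381 + 20201678848*exp(-1)/177147
F(5/2) = sqrt(6)*(E*(16 + 2835*sqrt(pi)*erfc(1)) + 11490)*exp(-1)/2187
F(-7/3) = 12**(1/3)*(7*uppergamma(2/3, 1) + 6)/21

the shared t-power comes off first: sqrt(6)*t**(5/2)/2 on [0, 2/3); t**2*exp(-3*t/2) on [2/3, ∞)
remove the shared t-power first: sqrt(6)*sqrt(t)/2 on [0, 2/3); exp(-3*t/2) on [2/3, ∞)
remove the common scale on t first: sqrt(t) on [0, 1); exp(-t) on [1, ∞)
breakpoints 2/3: one integral from each of the 2 segments
the [0, 2/3) slice contributes ∫ sqrt(6)*t**(7/2)/2·t^(s-1) dt
between 2/3 and ∞ the integrand is t**3*exp(-3*t/2)·t^(s-1)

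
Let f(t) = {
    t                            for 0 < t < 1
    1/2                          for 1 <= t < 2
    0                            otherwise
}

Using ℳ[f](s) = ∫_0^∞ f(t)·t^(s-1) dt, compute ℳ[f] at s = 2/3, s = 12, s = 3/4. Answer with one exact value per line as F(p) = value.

F(2/3) = -3/20 + 3*2**(2/3)/4
F(12) = 17753/104
F(3/4) = -2/21 + 2*2**(3/4)/3

along the cuts 1, ℳ[f](s) splits into 2 integrals
on [0, 1) integrate f = t against the kernel
the [1, 2) slice contributes ∫ 1/2·t^(s-1) dt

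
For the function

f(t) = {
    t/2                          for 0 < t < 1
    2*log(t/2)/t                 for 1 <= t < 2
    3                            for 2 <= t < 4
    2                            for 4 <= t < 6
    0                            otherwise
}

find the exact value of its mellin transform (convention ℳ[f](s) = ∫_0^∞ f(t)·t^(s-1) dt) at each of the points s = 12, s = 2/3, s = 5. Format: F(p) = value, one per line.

F(12) = 2*log(2)/11 + 3437263911431/9438
F(2/3) = -27*2**(2/3)/2 - 6*log(2) + 3*2**(1/3) + 3*6**(2/3) + 183/10
F(5) = log(2)/2 + 79061/24

back out the common scale on t: t on [0, 1/2); log(t)/t on [1/2, 1); 3 on [1, 2); …
cuts at 1, 2, 4: linearity sums the 4 kernel integrals
∫ over [0, 1) of t/2·t^(s-1) joins the sum
over [1, 2), the kernel integral of 2*log(t/2)/t enters the sum
the [2, 4) slice contributes ∫ 3·t^(s-1) dt
[4, 6) adds the kernel integral of 2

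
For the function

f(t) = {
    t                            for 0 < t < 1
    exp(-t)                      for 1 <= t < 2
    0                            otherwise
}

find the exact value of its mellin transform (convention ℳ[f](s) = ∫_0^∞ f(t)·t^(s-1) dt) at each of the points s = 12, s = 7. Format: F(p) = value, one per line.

F(12) = -294947072*exp(-2) + 1/13 + 108505112*exp(-1)
F(7) = -5296*exp(-2) + 1/8 + 1957*exp(-1)

summing 2 kernel integrals split by 1 yields ℳ[f](s)
between 0 and 1 the integrand is t·t^(s-1)
for t in [1, 2): the term is ∫ exp(-t)·t^(s-1)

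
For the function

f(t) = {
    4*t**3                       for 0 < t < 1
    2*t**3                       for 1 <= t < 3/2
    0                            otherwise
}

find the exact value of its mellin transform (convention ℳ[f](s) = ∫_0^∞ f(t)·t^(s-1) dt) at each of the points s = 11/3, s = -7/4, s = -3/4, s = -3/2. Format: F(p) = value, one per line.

slice at 1, transform all 2 pieces, and sum them
the [0, 1) slice contributes ∫ 4*t**3·t^(s-1) dt
over [1, 3/2), the kernel integral of 2*t**3 enters the sum

F(11/3) = 3/10 + 2187*2**(1/3)*3**(2/3)/1280
F(-7/4) = 8/5 + 6*2**(3/4)*3**(1/4)/5
F(-3/4) = 8/9 + 2**(3/4)*3**(1/4)
F(-3/2) = 4/3 + sqrt(6)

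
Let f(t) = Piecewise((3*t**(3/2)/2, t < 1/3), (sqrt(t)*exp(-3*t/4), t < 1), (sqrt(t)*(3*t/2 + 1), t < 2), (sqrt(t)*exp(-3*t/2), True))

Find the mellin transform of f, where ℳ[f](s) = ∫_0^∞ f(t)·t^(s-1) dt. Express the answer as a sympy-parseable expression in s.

3**(-s - 1/2)*(2**(s + 1/2)*(2*s + 1)*(2*s + 3)*uppergamma(s + 1/2, 3) + 2**(2*s + 1)*(2*s + 1)*(2*s + 3)*uppergamma(s + 1/2, 1/4) - 2**(2*s + 1)*(2*s + 1)*(2*s + 3)*uppergamma(s + 1/2, 3/4) + 3**(s + 1/2)*(-10*s - 5) - 4*3**(s + 1/2) + 6**(s + 1/2)*(16*s + 8) + 4*6**(s + 1/2) + 2*s + 1)/((2*s + 1)*(2*s + 3))
  Re(s) > -3/2

strip the shared t-power: 3*t/2 on [0, 1/3); exp(-3*t/4) on [1/3, 1); 3*t/2 + 1 on [1, 2); …
back out the common scale on t: t on [0, 1/2); exp(-t/2) on [1/2, 3/2); t + 1 on [3/2, 3); …
slice at 1/3, 1, 2, transform all 4 pieces, and sum them
∫ over [0, 1/3) of 3*t**(3/2)/2·t^(s-1) joins the sum
segment 1/3 to 1 holds sqrt(t)*exp(-3*t/4); add its integral
on [1, 2): add ∫ sqrt(t)*(3*t/2 + 1)·t^(s-1) dt
[2, ∞) adds the kernel integral of sqrt(t)*exp(-3*t/2)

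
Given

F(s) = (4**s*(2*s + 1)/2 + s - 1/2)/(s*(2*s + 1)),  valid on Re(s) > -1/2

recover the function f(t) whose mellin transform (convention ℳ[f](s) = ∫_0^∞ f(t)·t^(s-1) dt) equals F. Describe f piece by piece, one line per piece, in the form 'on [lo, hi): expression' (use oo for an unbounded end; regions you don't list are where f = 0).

on [0, 1): sqrt(t)
on [1, 4): 1/2

peel off the power substitution: t on [0, 1); 1/2 on [1, 2)
linearity at 1 turns ℳ[f](s) into 2 summed integrals
for t in [0, 1): the term is ∫ sqrt(t)·t^(s-1)
between 1 and 4 the integrand is 1/2·t^(s-1)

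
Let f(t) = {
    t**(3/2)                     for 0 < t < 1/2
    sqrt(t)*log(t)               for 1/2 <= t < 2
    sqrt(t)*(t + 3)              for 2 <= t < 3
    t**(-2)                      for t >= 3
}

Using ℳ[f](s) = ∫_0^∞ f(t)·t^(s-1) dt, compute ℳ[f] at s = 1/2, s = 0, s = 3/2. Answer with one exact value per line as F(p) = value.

peel off the shared t-power: t on [0, 1/2); log(t) on [1/2, 2); t + 3 on [2, 3); …
the 4 pieces separated at 1/2, 2, 3 each add one integral
the [0, 1/2) slice contributes ∫ t**(3/2)·t^(s-1) dt
[1/2, 2) adds the kernel integral of sqrt(t)*log(t)
on [2, 3): add ∫ sqrt(t)*(t + 3)·t^(s-1) dt
∫ t**(-2)·t^(s-1) over [3, ∞)

F(1/2) = 2*sqrt(3)/27 + 5*log(2)/2 + 33/8
F(0) = sqrt(2)*(-330 + sqrt(2) + 108*log(2) + 144*sqrt(6))/36
F(3/2) = 2*sqrt(3)/3 + 17*log(2)/8 + 207/16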